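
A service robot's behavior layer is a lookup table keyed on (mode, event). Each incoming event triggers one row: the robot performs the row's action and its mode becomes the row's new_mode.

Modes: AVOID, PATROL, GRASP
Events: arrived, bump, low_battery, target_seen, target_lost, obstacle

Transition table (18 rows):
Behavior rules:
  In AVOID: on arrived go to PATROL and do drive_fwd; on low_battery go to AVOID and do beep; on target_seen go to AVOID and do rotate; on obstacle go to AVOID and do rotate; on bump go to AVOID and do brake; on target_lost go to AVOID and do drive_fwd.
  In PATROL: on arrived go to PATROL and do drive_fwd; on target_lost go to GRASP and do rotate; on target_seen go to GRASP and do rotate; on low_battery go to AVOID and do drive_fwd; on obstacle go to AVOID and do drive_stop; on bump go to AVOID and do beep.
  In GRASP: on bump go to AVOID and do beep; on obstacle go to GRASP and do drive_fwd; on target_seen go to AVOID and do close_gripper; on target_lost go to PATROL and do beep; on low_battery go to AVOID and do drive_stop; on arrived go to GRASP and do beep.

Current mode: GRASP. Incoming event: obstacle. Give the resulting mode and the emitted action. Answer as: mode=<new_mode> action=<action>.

current mode = GRASP; filter table to that mode:
  (GRASP, bump) → (AVOID, beep)
  (GRASP, obstacle) → (GRASP, drive_fwd)  ← event matches
  (GRASP, target_seen) → (AVOID, close_gripper)
  (GRASP, target_lost) → (PATROL, beep)
  (GRASP, low_battery) → (AVOID, drive_stop)
  (GRASP, arrived) → (GRASP, beep)
event = obstacle selects (GRASP, drive_fwd)

mode=GRASP action=drive_fwd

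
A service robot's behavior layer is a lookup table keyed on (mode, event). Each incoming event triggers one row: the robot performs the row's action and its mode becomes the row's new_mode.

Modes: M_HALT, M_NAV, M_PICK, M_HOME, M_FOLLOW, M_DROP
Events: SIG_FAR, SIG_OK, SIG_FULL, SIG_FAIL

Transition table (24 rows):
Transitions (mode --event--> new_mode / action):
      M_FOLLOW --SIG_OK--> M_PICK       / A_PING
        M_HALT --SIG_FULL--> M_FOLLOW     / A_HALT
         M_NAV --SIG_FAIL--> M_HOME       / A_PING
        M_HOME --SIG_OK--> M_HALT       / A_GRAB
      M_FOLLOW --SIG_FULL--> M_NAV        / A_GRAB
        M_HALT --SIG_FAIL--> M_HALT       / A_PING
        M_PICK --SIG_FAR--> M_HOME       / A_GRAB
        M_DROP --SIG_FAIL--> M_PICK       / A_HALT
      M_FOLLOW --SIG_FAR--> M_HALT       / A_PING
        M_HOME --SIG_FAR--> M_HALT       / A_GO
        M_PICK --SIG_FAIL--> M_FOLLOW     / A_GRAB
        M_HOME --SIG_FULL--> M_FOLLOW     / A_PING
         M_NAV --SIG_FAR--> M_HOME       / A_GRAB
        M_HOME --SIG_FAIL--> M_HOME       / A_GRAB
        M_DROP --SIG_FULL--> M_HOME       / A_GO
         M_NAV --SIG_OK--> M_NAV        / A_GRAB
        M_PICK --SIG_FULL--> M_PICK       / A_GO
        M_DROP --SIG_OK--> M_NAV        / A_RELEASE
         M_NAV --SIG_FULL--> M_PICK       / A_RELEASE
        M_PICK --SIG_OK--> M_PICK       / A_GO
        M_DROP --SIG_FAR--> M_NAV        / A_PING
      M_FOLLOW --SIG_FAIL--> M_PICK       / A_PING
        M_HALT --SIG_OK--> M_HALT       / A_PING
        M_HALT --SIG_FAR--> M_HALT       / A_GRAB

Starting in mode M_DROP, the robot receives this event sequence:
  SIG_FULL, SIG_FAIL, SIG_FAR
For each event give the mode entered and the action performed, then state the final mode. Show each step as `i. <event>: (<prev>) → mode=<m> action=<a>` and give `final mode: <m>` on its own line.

1. SIG_FULL: (M_DROP) → mode=M_HOME action=A_GO
2. SIG_FAIL: (M_HOME) → mode=M_HOME action=A_GRAB
3. SIG_FAR: (M_HOME) → mode=M_HALT action=A_GO

final mode: M_HALT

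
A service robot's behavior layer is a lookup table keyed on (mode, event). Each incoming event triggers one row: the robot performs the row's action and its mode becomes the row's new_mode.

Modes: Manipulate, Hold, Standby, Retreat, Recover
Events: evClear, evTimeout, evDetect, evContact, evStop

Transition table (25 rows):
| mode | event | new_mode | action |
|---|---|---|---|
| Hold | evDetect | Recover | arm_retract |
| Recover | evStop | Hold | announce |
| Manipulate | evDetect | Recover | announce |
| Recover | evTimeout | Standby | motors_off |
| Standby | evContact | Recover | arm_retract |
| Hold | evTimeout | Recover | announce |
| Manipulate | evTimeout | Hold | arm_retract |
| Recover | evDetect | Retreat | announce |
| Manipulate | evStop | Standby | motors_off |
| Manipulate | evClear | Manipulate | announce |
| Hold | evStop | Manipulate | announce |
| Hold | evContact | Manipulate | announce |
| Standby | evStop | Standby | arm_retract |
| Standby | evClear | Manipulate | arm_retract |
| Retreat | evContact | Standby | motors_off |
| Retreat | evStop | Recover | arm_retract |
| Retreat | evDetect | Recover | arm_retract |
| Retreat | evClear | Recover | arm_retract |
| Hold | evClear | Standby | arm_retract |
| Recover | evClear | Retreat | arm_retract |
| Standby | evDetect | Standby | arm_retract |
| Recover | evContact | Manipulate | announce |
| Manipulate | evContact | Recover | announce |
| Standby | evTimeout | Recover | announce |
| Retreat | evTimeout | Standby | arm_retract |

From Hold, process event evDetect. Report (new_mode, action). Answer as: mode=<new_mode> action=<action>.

mode=Recover action=arm_retract

current mode = Hold; filter table to that mode:
  (Hold, evDetect) → (Recover, arm_retract)  ← event matches
  (Hold, evTimeout) → (Recover, announce)
  (Hold, evStop) → (Manipulate, announce)
  (Hold, evContact) → (Manipulate, announce)
  (Hold, evClear) → (Standby, arm_retract)
event = evDetect selects (Recover, arm_retract)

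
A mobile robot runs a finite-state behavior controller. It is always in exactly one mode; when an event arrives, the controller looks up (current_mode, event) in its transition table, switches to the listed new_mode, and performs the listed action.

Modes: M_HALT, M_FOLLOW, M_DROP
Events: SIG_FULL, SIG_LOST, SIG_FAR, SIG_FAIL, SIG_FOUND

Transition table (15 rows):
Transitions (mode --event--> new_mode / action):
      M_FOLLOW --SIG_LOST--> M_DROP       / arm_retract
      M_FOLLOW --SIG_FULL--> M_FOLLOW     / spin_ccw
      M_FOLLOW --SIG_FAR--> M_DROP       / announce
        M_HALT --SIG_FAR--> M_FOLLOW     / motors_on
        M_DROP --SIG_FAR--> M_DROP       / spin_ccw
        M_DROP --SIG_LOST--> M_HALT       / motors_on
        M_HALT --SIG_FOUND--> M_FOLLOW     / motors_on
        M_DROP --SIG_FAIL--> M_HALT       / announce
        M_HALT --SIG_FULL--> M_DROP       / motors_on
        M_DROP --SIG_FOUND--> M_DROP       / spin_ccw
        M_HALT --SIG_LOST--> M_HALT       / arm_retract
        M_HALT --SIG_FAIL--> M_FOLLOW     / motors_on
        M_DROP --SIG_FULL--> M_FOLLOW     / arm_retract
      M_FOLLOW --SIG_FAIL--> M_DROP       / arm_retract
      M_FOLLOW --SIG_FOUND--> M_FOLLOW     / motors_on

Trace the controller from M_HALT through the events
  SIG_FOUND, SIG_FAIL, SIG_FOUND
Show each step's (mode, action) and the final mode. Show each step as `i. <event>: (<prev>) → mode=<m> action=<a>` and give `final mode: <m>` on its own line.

final mode: M_DROP

1. SIG_FOUND: (M_HALT) → mode=M_FOLLOW action=motors_on
2. SIG_FAIL: (M_FOLLOW) → mode=M_DROP action=arm_retract
3. SIG_FOUND: (M_DROP) → mode=M_DROP action=spin_ccw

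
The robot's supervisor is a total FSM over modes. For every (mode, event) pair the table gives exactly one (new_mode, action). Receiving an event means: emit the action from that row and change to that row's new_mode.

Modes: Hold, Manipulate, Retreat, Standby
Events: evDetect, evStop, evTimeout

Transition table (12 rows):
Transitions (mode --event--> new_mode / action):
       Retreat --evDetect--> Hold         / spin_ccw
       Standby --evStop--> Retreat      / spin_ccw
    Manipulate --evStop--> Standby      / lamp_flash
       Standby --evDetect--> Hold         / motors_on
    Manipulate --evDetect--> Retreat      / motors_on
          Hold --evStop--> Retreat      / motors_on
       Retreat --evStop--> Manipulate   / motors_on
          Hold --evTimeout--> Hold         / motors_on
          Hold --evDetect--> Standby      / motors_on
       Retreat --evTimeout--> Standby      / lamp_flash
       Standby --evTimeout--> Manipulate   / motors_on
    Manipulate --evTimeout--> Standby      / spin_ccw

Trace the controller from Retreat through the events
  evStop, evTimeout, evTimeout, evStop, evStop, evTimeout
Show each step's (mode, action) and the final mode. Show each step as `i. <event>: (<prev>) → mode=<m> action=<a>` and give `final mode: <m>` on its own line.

final mode: Standby

1. evStop: (Retreat) → mode=Manipulate action=motors_on
2. evTimeout: (Manipulate) → mode=Standby action=spin_ccw
3. evTimeout: (Standby) → mode=Manipulate action=motors_on
4. evStop: (Manipulate) → mode=Standby action=lamp_flash
5. evStop: (Standby) → mode=Retreat action=spin_ccw
6. evTimeout: (Retreat) → mode=Standby action=lamp_flash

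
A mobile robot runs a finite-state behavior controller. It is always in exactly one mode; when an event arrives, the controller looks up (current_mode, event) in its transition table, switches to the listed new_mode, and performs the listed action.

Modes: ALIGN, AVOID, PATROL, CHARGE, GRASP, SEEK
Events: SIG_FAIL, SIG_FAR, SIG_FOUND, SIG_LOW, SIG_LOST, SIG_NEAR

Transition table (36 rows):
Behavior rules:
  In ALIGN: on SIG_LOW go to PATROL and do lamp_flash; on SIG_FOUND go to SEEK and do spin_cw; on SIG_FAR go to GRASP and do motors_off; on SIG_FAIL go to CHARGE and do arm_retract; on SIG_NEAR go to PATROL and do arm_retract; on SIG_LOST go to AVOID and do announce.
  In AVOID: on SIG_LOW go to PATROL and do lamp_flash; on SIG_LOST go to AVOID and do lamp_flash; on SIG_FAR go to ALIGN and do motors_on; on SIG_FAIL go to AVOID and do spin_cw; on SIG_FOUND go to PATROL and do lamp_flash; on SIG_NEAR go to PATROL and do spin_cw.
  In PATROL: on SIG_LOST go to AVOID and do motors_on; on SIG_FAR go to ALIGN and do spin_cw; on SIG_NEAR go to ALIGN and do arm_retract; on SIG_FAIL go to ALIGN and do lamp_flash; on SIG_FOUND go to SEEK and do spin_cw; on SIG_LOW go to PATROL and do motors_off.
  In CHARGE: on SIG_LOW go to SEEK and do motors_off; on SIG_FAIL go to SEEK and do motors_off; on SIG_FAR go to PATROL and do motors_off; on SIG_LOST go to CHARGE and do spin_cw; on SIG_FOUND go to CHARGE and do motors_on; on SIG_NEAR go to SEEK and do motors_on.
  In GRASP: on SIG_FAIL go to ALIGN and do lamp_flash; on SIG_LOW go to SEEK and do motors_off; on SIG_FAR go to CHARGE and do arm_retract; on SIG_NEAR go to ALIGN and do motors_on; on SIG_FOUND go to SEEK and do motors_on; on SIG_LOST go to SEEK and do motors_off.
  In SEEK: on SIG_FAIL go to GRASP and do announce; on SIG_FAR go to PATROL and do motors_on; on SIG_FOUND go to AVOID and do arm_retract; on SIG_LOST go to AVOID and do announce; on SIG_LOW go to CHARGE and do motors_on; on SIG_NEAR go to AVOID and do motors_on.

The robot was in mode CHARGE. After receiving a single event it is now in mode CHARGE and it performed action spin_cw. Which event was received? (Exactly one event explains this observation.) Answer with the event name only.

try SIG_FAIL: (CHARGE, SIG_FAIL) → (SEEK, motors_off)
try SIG_FAR: (CHARGE, SIG_FAR) → (PATROL, motors_off)
try SIG_FOUND: (CHARGE, SIG_FOUND) → (CHARGE, motors_on)
try SIG_LOW: (CHARGE, SIG_LOW) → (SEEK, motors_off)
try SIG_LOST: (CHARGE, SIG_LOST) → (CHARGE, spin_cw)  ← matches
try SIG_NEAR: (CHARGE, SIG_NEAR) → (SEEK, motors_on)

SIG_LOST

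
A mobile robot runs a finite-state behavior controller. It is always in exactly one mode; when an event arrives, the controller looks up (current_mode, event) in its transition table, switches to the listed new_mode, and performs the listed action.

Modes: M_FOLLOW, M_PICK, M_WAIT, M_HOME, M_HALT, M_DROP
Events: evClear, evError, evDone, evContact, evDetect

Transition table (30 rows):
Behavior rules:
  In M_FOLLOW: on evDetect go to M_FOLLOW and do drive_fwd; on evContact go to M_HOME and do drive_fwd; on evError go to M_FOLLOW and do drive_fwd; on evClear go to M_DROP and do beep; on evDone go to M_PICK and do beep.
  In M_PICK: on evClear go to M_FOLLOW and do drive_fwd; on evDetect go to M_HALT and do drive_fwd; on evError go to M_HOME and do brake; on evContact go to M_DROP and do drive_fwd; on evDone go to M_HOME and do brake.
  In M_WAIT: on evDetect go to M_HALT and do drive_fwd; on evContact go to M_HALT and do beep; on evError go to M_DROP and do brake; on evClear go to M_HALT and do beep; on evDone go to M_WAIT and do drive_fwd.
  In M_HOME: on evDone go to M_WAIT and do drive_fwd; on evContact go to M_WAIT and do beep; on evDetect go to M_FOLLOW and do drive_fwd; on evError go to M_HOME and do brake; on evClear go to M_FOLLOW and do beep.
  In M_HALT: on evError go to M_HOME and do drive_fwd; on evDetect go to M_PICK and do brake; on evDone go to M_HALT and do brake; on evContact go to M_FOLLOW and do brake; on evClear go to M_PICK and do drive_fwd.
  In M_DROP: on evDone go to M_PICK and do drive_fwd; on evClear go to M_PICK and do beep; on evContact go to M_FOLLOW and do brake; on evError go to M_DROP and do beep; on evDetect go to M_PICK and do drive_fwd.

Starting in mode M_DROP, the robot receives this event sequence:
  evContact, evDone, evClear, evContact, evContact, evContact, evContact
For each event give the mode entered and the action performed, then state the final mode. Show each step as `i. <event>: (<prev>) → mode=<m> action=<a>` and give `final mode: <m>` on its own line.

1. evContact: (M_DROP) → mode=M_FOLLOW action=brake
2. evDone: (M_FOLLOW) → mode=M_PICK action=beep
3. evClear: (M_PICK) → mode=M_FOLLOW action=drive_fwd
4. evContact: (M_FOLLOW) → mode=M_HOME action=drive_fwd
5. evContact: (M_HOME) → mode=M_WAIT action=beep
6. evContact: (M_WAIT) → mode=M_HALT action=beep
7. evContact: (M_HALT) → mode=M_FOLLOW action=brake

final mode: M_FOLLOW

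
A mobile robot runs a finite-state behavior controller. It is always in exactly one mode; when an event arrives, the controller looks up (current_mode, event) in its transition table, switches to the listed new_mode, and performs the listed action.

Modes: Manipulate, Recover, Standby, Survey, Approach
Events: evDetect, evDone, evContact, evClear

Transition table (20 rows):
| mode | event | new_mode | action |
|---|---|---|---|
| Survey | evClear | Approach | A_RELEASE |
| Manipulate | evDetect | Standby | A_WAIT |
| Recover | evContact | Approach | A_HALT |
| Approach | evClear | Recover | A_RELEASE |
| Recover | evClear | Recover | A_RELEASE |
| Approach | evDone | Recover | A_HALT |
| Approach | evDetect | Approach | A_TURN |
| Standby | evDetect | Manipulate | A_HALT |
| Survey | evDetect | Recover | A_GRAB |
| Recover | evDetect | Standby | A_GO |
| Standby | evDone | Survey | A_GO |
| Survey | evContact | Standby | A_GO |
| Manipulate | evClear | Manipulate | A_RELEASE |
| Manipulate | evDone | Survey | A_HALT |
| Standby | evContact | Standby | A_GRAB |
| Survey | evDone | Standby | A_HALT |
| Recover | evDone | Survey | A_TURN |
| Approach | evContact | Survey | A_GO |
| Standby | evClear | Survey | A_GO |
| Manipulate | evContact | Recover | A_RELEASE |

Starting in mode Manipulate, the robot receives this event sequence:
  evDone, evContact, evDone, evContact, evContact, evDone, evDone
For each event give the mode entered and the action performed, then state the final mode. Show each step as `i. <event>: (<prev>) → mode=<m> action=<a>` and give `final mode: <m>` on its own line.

1. evDone: (Manipulate) → mode=Survey action=A_HALT
2. evContact: (Survey) → mode=Standby action=A_GO
3. evDone: (Standby) → mode=Survey action=A_GO
4. evContact: (Survey) → mode=Standby action=A_GO
5. evContact: (Standby) → mode=Standby action=A_GRAB
6. evDone: (Standby) → mode=Survey action=A_GO
7. evDone: (Survey) → mode=Standby action=A_HALT

final mode: Standby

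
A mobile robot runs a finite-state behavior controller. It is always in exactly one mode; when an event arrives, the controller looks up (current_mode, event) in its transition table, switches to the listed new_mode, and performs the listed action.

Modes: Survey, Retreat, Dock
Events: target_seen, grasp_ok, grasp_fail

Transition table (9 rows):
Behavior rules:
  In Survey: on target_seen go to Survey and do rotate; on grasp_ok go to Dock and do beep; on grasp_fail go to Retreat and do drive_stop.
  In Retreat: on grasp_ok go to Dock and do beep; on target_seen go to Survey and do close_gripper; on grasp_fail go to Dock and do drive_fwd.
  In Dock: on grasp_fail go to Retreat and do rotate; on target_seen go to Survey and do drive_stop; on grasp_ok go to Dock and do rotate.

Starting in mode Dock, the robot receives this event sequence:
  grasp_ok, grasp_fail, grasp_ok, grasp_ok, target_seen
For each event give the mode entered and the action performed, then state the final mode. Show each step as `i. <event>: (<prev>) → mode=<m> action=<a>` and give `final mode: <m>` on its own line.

1. grasp_ok: (Dock) → mode=Dock action=rotate
2. grasp_fail: (Dock) → mode=Retreat action=rotate
3. grasp_ok: (Retreat) → mode=Dock action=beep
4. grasp_ok: (Dock) → mode=Dock action=rotate
5. target_seen: (Dock) → mode=Survey action=drive_stop

final mode: Survey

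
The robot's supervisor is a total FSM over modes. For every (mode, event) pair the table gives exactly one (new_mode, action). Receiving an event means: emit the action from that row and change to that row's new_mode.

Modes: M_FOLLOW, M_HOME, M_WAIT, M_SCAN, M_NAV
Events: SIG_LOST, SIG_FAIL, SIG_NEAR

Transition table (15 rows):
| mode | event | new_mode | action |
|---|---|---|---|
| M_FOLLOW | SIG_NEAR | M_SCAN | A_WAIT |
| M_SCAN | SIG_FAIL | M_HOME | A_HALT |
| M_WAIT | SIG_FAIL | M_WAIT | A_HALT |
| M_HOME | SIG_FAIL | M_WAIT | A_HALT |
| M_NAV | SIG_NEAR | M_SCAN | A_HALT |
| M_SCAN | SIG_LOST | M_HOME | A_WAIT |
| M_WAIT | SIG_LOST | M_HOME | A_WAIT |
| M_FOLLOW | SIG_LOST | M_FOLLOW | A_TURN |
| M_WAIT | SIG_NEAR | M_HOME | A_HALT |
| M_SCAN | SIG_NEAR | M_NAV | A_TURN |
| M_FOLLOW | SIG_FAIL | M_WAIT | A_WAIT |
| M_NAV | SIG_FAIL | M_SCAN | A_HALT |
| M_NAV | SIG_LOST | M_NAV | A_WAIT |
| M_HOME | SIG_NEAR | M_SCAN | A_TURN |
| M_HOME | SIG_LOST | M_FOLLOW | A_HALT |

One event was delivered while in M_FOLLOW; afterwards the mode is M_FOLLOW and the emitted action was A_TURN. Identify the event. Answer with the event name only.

try SIG_LOST: (M_FOLLOW, SIG_LOST) → (M_FOLLOW, A_TURN)  ← matches
try SIG_FAIL: (M_FOLLOW, SIG_FAIL) → (M_WAIT, A_WAIT)
try SIG_NEAR: (M_FOLLOW, SIG_NEAR) → (M_SCAN, A_WAIT)

SIG_LOST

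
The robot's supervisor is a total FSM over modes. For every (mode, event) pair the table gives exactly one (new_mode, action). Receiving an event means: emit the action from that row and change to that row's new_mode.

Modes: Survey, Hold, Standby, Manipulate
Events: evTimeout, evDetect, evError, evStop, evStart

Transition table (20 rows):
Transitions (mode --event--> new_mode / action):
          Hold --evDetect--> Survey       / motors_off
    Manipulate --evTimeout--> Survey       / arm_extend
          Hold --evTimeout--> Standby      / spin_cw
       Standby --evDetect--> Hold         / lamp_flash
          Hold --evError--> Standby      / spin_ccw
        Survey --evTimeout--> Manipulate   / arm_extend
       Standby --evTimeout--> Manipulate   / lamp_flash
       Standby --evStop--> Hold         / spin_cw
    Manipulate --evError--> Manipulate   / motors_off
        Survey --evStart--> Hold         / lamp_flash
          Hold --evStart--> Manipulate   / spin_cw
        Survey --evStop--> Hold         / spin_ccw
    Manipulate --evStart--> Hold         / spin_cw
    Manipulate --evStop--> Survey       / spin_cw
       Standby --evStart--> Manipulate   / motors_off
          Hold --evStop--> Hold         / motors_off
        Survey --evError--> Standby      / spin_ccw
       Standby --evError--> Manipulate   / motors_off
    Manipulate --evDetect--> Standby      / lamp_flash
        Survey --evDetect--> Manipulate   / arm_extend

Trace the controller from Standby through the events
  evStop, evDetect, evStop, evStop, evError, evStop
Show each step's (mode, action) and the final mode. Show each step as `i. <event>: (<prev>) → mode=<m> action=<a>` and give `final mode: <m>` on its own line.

final mode: Hold

1. evStop: (Standby) → mode=Hold action=spin_cw
2. evDetect: (Hold) → mode=Survey action=motors_off
3. evStop: (Survey) → mode=Hold action=spin_ccw
4. evStop: (Hold) → mode=Hold action=motors_off
5. evError: (Hold) → mode=Standby action=spin_ccw
6. evStop: (Standby) → mode=Hold action=spin_cw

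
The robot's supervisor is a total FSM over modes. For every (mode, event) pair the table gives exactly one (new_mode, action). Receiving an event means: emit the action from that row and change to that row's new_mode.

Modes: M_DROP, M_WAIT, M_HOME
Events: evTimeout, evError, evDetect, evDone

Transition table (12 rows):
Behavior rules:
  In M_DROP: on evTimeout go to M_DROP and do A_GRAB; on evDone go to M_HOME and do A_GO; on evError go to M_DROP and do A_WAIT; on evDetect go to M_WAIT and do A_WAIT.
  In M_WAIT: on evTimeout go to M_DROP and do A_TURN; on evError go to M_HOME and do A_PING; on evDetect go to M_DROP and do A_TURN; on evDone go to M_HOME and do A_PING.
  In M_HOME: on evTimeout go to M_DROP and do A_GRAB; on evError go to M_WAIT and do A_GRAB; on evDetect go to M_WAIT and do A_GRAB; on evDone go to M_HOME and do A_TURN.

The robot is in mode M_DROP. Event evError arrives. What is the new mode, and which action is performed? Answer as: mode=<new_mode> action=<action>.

mode=M_DROP action=A_WAIT

current mode = M_DROP; filter table to that mode:
  (M_DROP, evTimeout) → (M_DROP, A_GRAB)
  (M_DROP, evDone) → (M_HOME, A_GO)
  (M_DROP, evError) → (M_DROP, A_WAIT)  ← event matches
  (M_DROP, evDetect) → (M_WAIT, A_WAIT)
event = evError selects (M_DROP, A_WAIT)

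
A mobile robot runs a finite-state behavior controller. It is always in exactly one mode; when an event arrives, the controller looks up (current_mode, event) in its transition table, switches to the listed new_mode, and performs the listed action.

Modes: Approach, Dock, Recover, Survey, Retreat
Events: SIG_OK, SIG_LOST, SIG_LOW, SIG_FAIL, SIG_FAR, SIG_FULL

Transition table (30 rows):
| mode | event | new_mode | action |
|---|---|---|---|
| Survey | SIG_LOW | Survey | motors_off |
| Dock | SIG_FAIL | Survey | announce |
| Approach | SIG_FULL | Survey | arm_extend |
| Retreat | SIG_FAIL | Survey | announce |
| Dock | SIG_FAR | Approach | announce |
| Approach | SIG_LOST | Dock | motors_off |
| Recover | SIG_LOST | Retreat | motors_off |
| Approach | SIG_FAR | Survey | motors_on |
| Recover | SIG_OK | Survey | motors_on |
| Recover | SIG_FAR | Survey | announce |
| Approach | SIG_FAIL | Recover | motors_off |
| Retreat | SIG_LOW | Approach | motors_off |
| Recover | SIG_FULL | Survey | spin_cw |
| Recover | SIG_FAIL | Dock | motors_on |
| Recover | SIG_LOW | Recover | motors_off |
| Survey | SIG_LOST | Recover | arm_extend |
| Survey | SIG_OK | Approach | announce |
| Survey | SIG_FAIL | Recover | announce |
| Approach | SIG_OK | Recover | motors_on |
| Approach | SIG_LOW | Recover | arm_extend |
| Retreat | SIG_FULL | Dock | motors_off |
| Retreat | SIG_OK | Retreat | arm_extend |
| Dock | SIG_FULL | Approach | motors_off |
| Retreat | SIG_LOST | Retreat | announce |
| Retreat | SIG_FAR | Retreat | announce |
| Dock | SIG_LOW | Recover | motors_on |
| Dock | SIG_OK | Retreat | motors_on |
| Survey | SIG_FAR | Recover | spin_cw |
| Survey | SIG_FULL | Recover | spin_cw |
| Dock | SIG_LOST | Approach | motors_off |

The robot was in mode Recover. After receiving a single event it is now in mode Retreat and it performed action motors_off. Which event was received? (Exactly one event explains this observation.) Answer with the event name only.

SIG_LOST

try SIG_OK: (Recover, SIG_OK) → (Survey, motors_on)
try SIG_LOST: (Recover, SIG_LOST) → (Retreat, motors_off)  ← matches
try SIG_LOW: (Recover, SIG_LOW) → (Recover, motors_off)
try SIG_FAIL: (Recover, SIG_FAIL) → (Dock, motors_on)
try SIG_FAR: (Recover, SIG_FAR) → (Survey, announce)
try SIG_FULL: (Recover, SIG_FULL) → (Survey, spin_cw)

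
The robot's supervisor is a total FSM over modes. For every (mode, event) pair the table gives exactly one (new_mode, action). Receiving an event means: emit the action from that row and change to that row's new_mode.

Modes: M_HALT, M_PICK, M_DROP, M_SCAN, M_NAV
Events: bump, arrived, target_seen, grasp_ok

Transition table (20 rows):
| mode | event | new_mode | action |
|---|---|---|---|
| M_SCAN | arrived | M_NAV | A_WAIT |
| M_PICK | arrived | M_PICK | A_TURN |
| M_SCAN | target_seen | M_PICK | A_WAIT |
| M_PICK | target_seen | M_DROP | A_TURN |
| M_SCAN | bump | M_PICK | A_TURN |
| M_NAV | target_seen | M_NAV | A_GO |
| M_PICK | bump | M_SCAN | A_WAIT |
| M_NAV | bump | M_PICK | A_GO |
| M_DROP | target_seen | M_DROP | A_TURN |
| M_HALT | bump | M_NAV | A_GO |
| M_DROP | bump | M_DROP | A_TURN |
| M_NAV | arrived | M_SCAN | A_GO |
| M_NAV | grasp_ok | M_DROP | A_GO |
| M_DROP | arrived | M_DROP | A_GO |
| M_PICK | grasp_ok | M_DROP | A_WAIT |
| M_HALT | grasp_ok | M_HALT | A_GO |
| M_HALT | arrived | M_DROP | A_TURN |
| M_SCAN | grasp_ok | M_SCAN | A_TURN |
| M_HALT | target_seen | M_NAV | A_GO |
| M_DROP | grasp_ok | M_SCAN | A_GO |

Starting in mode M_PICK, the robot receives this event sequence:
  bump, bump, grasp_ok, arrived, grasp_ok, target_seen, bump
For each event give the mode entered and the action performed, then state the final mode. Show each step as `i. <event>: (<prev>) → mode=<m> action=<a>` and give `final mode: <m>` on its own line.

1. bump: (M_PICK) → mode=M_SCAN action=A_WAIT
2. bump: (M_SCAN) → mode=M_PICK action=A_TURN
3. grasp_ok: (M_PICK) → mode=M_DROP action=A_WAIT
4. arrived: (M_DROP) → mode=M_DROP action=A_GO
5. grasp_ok: (M_DROP) → mode=M_SCAN action=A_GO
6. target_seen: (M_SCAN) → mode=M_PICK action=A_WAIT
7. bump: (M_PICK) → mode=M_SCAN action=A_WAIT

final mode: M_SCAN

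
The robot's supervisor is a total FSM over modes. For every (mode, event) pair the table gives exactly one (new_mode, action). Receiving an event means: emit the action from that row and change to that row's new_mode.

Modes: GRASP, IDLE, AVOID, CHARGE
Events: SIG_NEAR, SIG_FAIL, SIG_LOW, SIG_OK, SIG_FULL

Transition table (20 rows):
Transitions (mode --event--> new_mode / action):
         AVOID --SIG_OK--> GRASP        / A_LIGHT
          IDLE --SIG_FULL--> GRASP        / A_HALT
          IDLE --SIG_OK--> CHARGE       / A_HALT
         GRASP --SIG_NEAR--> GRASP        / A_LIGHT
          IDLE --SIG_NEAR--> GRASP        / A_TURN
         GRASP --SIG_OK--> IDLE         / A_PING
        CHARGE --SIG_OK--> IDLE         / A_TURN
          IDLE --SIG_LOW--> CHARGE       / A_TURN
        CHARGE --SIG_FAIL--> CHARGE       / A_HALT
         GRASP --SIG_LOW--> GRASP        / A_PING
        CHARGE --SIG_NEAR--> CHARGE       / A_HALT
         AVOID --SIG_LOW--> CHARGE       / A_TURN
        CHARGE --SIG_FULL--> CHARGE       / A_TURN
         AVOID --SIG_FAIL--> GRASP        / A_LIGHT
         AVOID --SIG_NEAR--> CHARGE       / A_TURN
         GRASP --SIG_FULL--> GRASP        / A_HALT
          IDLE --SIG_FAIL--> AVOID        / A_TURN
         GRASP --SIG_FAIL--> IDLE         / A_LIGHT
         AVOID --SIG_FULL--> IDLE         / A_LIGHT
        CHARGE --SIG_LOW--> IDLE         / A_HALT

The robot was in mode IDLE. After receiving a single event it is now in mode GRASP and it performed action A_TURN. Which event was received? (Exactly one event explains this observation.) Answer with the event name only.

SIG_NEAR

try SIG_NEAR: (IDLE, SIG_NEAR) → (GRASP, A_TURN)  ← matches
try SIG_FAIL: (IDLE, SIG_FAIL) → (AVOID, A_TURN)
try SIG_LOW: (IDLE, SIG_LOW) → (CHARGE, A_TURN)
try SIG_OK: (IDLE, SIG_OK) → (CHARGE, A_HALT)
try SIG_FULL: (IDLE, SIG_FULL) → (GRASP, A_HALT)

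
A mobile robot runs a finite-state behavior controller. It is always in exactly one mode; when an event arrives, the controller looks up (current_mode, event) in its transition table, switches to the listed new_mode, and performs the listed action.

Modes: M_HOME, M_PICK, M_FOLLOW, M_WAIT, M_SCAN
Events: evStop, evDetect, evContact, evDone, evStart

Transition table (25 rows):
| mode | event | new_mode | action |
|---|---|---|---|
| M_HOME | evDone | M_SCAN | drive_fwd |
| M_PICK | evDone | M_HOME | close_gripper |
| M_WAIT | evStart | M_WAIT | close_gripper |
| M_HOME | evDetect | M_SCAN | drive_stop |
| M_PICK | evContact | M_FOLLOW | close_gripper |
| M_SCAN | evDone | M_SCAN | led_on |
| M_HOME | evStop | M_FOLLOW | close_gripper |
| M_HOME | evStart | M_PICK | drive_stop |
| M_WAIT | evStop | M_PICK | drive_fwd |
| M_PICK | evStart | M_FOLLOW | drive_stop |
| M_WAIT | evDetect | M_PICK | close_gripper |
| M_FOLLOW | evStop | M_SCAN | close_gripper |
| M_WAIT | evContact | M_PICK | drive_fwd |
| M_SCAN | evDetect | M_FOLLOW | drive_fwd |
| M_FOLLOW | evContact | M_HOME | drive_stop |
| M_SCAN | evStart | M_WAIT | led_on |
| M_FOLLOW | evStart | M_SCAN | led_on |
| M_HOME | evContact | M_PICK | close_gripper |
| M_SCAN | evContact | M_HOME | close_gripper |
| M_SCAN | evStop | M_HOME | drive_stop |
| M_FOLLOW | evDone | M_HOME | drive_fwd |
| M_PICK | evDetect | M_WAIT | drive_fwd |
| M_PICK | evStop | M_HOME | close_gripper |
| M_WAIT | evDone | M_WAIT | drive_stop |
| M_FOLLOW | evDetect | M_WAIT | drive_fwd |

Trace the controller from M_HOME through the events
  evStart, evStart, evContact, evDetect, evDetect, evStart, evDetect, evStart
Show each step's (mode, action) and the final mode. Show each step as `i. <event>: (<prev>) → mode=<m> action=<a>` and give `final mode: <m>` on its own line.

final mode: M_SCAN

1. evStart: (M_HOME) → mode=M_PICK action=drive_stop
2. evStart: (M_PICK) → mode=M_FOLLOW action=drive_stop
3. evContact: (M_FOLLOW) → mode=M_HOME action=drive_stop
4. evDetect: (M_HOME) → mode=M_SCAN action=drive_stop
5. evDetect: (M_SCAN) → mode=M_FOLLOW action=drive_fwd
6. evStart: (M_FOLLOW) → mode=M_SCAN action=led_on
7. evDetect: (M_SCAN) → mode=M_FOLLOW action=drive_fwd
8. evStart: (M_FOLLOW) → mode=M_SCAN action=led_on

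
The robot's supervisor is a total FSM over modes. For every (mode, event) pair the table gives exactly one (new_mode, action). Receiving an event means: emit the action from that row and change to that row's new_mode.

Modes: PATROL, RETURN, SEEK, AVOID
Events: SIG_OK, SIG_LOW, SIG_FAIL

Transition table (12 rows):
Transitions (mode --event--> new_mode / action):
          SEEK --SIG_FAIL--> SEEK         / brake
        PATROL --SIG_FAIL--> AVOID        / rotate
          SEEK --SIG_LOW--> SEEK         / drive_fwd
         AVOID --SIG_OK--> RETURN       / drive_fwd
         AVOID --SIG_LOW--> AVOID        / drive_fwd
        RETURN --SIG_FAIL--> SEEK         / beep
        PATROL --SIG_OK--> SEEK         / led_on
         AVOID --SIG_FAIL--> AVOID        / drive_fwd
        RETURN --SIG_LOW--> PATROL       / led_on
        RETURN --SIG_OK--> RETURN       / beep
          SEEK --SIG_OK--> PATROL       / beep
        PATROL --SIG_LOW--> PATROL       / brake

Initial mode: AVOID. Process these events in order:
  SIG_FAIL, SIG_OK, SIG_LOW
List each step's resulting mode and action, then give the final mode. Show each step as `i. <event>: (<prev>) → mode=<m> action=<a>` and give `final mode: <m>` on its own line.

1. SIG_FAIL: (AVOID) → mode=AVOID action=drive_fwd
2. SIG_OK: (AVOID) → mode=RETURN action=drive_fwd
3. SIG_LOW: (RETURN) → mode=PATROL action=led_on

final mode: PATROL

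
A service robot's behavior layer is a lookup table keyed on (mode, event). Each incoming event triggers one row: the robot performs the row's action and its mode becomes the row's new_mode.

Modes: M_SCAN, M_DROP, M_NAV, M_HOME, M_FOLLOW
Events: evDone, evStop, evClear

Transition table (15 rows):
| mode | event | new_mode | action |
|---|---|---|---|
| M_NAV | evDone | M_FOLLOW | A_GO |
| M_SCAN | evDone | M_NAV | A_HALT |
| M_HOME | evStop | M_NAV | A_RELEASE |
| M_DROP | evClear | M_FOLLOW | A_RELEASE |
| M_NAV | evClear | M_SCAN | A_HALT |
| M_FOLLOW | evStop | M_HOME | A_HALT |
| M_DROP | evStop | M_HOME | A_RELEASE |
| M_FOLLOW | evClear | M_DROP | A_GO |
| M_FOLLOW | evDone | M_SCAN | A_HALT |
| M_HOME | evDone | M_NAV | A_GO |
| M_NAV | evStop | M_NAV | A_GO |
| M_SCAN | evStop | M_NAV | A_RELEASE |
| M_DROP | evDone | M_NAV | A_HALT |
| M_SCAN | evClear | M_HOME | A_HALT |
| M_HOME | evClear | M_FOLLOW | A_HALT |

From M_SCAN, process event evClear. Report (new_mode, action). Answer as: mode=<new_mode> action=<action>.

current mode = M_SCAN; filter table to that mode:
  (M_SCAN, evDone) → (M_NAV, A_HALT)
  (M_SCAN, evStop) → (M_NAV, A_RELEASE)
  (M_SCAN, evClear) → (M_HOME, A_HALT)  ← event matches
event = evClear selects (M_HOME, A_HALT)

mode=M_HOME action=A_HALT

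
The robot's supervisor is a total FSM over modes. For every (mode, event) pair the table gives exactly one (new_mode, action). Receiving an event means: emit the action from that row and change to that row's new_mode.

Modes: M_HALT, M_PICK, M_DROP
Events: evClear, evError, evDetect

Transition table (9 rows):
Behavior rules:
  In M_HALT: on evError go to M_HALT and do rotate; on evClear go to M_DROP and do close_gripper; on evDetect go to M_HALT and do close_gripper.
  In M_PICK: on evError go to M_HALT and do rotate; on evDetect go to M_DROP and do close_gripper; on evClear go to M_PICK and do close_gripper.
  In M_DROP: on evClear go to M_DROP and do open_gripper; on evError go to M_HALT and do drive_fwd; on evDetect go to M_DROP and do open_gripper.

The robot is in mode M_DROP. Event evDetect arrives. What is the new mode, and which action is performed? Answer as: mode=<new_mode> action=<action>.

current mode = M_DROP; filter table to that mode:
  (M_DROP, evClear) → (M_DROP, open_gripper)
  (M_DROP, evError) → (M_HALT, drive_fwd)
  (M_DROP, evDetect) → (M_DROP, open_gripper)  ← event matches
event = evDetect selects (M_DROP, open_gripper)

mode=M_DROP action=open_gripper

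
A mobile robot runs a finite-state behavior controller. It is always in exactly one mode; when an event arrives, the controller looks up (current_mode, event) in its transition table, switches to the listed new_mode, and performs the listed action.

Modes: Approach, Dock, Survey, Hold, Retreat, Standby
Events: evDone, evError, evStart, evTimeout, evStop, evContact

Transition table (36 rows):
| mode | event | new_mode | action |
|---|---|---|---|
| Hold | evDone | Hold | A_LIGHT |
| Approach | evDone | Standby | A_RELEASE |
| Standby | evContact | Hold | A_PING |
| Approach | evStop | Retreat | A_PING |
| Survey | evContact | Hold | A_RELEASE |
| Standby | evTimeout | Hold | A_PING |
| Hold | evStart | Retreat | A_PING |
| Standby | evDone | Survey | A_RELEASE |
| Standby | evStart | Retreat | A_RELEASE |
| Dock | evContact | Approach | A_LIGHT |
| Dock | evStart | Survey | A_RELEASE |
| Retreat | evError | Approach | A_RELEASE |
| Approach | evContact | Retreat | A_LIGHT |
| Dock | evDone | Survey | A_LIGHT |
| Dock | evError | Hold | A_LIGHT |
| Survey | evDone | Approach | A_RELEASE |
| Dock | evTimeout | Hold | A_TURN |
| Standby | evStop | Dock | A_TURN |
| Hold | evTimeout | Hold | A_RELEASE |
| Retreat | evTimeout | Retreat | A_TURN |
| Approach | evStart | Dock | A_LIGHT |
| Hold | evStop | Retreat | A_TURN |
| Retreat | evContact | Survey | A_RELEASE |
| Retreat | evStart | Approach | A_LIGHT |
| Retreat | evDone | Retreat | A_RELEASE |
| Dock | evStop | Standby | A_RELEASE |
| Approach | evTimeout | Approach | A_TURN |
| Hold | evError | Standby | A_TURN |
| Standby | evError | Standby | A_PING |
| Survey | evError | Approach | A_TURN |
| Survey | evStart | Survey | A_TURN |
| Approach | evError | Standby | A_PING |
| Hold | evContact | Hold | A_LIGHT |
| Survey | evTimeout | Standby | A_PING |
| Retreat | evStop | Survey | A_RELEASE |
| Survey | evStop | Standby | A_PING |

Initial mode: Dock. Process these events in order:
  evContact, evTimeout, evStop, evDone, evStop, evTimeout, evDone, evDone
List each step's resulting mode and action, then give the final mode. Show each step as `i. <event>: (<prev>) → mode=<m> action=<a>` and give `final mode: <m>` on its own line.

1. evContact: (Dock) → mode=Approach action=A_LIGHT
2. evTimeout: (Approach) → mode=Approach action=A_TURN
3. evStop: (Approach) → mode=Retreat action=A_PING
4. evDone: (Retreat) → mode=Retreat action=A_RELEASE
5. evStop: (Retreat) → mode=Survey action=A_RELEASE
6. evTimeout: (Survey) → mode=Standby action=A_PING
7. evDone: (Standby) → mode=Survey action=A_RELEASE
8. evDone: (Survey) → mode=Approach action=A_RELEASE

final mode: Approach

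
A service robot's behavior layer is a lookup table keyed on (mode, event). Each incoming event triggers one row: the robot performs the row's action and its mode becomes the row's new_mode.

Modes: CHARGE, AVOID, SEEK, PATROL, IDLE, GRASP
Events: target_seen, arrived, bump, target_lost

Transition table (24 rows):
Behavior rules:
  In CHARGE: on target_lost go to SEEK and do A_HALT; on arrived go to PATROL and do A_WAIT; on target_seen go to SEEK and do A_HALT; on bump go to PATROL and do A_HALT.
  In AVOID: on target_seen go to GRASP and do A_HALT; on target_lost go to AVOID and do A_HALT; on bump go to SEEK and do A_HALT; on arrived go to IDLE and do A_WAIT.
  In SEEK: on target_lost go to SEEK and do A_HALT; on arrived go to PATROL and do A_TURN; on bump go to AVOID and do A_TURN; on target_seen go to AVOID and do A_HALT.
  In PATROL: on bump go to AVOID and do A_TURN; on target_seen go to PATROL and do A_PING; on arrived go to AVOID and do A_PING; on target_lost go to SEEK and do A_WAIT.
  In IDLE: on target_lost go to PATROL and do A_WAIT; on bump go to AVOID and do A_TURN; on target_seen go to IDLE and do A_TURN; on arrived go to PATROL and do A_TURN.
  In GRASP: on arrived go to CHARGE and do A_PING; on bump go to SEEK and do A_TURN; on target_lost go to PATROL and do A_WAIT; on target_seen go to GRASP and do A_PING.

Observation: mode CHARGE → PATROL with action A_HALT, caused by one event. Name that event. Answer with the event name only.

try target_seen: (CHARGE, target_seen) → (SEEK, A_HALT)
try arrived: (CHARGE, arrived) → (PATROL, A_WAIT)
try bump: (CHARGE, bump) → (PATROL, A_HALT)  ← matches
try target_lost: (CHARGE, target_lost) → (SEEK, A_HALT)

bump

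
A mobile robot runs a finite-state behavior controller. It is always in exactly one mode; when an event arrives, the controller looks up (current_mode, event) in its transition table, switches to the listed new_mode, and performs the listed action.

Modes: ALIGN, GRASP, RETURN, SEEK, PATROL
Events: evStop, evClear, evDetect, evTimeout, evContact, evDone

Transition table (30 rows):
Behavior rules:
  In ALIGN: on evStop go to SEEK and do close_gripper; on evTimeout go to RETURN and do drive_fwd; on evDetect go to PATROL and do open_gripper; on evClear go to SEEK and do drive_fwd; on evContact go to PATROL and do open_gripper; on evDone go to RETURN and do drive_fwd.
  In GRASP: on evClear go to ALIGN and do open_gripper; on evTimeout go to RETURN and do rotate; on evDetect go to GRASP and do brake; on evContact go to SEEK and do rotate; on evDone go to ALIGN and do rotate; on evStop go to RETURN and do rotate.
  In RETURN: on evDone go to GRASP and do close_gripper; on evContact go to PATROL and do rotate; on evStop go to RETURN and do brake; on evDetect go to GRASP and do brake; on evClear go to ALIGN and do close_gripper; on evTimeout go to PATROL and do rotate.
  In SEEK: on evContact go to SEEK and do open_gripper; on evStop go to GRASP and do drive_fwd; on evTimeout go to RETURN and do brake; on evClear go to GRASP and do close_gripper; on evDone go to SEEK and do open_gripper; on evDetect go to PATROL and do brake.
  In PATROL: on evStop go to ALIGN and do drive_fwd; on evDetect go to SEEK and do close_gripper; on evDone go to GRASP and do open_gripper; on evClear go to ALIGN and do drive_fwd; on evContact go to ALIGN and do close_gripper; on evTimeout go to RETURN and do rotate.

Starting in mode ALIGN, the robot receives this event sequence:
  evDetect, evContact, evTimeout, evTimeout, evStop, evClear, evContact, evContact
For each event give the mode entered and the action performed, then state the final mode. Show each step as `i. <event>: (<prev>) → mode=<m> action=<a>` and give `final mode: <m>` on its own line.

final mode: SEEK

1. evDetect: (ALIGN) → mode=PATROL action=open_gripper
2. evContact: (PATROL) → mode=ALIGN action=close_gripper
3. evTimeout: (ALIGN) → mode=RETURN action=drive_fwd
4. evTimeout: (RETURN) → mode=PATROL action=rotate
5. evStop: (PATROL) → mode=ALIGN action=drive_fwd
6. evClear: (ALIGN) → mode=SEEK action=drive_fwd
7. evContact: (SEEK) → mode=SEEK action=open_gripper
8. evContact: (SEEK) → mode=SEEK action=open_gripper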